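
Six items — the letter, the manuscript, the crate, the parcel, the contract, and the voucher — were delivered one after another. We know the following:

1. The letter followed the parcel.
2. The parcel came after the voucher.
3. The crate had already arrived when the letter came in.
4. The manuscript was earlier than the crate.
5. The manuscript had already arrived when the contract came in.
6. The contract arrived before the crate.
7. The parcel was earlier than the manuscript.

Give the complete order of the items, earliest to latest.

the voucher, the parcel, the manuscript, the contract, the crate, the letter

The constraints fix every adjacent pair, so only one ordering works:
the voucher → the parcel → the manuscript → the contract → the crate → the letter.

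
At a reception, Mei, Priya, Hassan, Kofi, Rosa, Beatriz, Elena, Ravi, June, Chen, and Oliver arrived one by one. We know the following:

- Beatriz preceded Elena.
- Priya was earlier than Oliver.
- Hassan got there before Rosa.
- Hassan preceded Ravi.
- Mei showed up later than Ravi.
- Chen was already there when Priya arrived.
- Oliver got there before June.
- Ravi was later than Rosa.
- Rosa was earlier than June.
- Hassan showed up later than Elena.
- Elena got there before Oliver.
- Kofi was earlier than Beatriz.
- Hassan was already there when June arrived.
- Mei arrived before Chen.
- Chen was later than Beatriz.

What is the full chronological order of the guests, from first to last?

The constraints fix every adjacent pair, so only one ordering works:
Kofi → Beatriz → Elena → Hassan → Rosa → Ravi → Mei → Chen → Priya → Oliver → June.

Kofi, Beatriz, Elena, Hassan, Rosa, Ravi, Mei, Chen, Priya, Oliver, June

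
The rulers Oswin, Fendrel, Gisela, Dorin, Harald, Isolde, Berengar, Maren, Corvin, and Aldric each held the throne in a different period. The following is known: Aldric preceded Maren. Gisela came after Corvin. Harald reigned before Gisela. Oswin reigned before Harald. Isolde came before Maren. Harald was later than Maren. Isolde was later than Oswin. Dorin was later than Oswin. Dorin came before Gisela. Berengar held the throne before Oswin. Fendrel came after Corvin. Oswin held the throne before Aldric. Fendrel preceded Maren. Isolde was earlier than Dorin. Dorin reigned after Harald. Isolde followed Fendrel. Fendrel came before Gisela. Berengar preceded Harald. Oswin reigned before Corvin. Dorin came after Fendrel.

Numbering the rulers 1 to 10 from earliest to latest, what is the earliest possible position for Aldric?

Berengar and Oswin must both come before Aldric — 2 forced predecessors.
Nothing else is forced ahead of Aldric, so their earliest slot is position 2 + 1 = 3.

3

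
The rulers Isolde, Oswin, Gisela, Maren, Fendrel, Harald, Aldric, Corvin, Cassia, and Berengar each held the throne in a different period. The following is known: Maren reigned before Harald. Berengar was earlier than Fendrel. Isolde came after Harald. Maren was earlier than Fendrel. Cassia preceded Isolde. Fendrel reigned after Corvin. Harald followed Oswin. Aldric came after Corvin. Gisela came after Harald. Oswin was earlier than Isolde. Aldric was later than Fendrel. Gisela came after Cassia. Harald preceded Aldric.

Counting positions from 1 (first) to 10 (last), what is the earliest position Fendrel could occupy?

Berengar, Corvin, and Maren must all come before Fendrel — 3 forced predecessors.
Nothing else is forced ahead of Fendrel, so their earliest slot is position 3 + 1 = 4.

4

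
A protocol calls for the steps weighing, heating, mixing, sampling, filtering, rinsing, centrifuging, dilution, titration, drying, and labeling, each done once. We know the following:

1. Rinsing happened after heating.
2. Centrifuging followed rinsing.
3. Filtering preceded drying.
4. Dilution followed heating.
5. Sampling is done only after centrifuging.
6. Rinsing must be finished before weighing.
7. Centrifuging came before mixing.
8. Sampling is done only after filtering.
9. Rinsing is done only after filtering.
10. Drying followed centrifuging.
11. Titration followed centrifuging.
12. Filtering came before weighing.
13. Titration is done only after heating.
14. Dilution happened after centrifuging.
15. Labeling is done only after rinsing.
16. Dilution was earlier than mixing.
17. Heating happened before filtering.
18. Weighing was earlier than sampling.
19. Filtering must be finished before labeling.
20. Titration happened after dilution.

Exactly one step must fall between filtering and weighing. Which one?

Tracing the constraints gives filtering → rinsing → weighing, so rinsing sits after filtering and before weighing.
No other step is forced both after filtering and before weighing.

rinsing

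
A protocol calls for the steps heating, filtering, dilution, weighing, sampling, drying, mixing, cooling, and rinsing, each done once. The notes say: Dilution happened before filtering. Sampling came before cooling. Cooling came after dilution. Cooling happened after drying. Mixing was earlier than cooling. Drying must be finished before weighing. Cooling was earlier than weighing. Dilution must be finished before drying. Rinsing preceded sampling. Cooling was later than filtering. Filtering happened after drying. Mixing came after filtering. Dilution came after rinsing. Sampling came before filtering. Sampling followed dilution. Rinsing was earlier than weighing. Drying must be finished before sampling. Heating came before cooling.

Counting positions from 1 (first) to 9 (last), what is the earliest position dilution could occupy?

Rinsing must come before dilution — 1 forced predecessor.
Nothing else is forced ahead of dilution, so its earliest slot is position 1 + 1 = 2.

2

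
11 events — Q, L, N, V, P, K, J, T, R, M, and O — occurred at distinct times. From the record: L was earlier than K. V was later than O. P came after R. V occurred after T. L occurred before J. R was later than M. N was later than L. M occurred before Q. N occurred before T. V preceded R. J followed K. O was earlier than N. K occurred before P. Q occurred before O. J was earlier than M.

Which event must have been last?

Every other event has a chain of constraints placing it before P, so P is last.

P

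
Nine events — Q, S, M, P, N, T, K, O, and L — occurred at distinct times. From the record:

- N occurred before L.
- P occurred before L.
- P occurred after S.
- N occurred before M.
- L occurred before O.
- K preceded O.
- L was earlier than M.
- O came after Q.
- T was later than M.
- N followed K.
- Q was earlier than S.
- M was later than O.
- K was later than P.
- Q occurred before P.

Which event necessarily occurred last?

Every other event has a chain of constraints placing it before T, so T is last.

T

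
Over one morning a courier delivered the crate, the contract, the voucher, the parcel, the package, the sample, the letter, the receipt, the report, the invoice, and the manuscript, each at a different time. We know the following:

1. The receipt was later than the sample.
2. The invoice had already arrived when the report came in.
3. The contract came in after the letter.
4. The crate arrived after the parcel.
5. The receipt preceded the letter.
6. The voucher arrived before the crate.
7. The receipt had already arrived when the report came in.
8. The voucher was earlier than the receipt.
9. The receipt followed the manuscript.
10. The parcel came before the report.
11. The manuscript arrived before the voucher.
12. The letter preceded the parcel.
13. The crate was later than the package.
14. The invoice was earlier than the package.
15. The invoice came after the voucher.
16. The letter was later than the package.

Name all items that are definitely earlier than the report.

Directly stated before the report: the invoice, the parcel, and the receipt.
The letter reaches the report via the letter → the parcel → the report.
The manuscript reaches the report via the manuscript → the receipt → the report.
The package reaches the report via the package → the letter → the parcel → the report.
Likewise the sample and the voucher each reach the report by chaining the stated constraints.
No chain forces the contract (or any of the others) ahead of the report.

the invoice, the letter, the manuscript, the package, the parcel, the receipt, the sample, the voucher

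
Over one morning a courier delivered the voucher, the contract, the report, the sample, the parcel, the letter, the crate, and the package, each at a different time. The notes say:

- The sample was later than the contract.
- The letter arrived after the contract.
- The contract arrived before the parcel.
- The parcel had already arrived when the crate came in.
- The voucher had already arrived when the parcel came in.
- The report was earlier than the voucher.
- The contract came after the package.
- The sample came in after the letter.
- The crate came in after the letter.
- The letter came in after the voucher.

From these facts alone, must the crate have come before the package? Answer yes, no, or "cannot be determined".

no

Tracing the constraints gives the package → the contract → the parcel → the crate, so the package must come before the crate.
That means the crate cannot be before the package.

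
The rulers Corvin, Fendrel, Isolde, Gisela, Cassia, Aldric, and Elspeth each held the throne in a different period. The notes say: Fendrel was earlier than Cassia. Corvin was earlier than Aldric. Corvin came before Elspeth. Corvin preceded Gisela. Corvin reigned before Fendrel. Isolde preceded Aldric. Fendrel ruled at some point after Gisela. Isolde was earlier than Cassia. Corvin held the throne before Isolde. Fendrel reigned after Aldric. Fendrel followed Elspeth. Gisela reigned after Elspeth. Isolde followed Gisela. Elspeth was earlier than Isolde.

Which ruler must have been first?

Corvin has a chain of constraints placing them before every other ruler, so Corvin must be first.

Corvin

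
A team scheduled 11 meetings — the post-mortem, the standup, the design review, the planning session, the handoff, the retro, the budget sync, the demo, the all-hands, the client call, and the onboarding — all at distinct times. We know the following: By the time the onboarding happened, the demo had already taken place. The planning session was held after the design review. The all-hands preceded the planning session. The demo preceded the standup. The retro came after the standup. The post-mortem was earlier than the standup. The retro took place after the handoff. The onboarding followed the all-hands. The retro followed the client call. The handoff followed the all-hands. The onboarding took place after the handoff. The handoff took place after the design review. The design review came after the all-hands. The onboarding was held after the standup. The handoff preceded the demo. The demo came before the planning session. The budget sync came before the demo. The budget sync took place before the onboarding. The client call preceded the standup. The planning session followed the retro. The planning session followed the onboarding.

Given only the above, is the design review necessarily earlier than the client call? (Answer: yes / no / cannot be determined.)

cannot be determined

No chain of stated constraints runs from the design review to the client call, and none runs from the client call to the design review either.
So the relative order of the design review and the client call is not fixed by the given facts.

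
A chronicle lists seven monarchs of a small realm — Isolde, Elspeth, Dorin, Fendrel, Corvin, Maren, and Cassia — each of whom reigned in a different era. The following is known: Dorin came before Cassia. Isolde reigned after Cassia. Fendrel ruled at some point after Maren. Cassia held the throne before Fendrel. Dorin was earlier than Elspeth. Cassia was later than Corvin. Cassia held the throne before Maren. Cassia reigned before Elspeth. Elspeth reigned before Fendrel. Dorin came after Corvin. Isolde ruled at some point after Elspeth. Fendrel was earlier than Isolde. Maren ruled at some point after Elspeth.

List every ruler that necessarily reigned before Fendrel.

Directly stated before Fendrel: Cassia, Elspeth, and Maren.
Corvin reaches Fendrel via Corvin → Cassia → Fendrel.
Dorin reaches Fendrel via Dorin → Cassia → Fendrel.
No chain forces Isolde ahead of Fendrel.

Cassia, Corvin, Dorin, Elspeth, Maren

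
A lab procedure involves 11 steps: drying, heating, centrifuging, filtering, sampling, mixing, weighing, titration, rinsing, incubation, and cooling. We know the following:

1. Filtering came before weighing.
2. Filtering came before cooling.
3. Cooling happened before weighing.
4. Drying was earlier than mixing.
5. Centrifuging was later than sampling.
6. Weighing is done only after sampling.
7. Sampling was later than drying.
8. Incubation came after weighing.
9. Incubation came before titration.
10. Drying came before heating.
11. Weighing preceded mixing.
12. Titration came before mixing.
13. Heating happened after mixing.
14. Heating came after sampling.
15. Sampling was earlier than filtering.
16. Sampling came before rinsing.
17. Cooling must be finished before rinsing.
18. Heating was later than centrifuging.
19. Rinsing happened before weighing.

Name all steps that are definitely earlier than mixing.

cooling, drying, filtering, incubation, rinsing, sampling, titration, weighing

Directly stated before mixing: drying, titration, and weighing.
Cooling reaches mixing via cooling → weighing → mixing.
Filtering reaches mixing via filtering → weighing → mixing.
Incubation reaches mixing via incubation → titration → mixing.
Likewise rinsing and sampling each reach mixing by chaining the stated constraints.
No chain forces heating (or any of the others) ahead of mixing.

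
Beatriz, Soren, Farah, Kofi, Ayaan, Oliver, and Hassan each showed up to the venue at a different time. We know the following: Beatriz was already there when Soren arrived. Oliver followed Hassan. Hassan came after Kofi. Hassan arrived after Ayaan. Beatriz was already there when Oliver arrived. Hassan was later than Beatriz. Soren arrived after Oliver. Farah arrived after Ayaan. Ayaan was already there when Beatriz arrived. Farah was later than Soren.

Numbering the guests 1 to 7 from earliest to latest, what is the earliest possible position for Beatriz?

2

Ayaan must come before Beatriz — 1 forced predecessor.
Nothing else is forced ahead of Beatriz, so their earliest slot is position 1 + 1 = 2.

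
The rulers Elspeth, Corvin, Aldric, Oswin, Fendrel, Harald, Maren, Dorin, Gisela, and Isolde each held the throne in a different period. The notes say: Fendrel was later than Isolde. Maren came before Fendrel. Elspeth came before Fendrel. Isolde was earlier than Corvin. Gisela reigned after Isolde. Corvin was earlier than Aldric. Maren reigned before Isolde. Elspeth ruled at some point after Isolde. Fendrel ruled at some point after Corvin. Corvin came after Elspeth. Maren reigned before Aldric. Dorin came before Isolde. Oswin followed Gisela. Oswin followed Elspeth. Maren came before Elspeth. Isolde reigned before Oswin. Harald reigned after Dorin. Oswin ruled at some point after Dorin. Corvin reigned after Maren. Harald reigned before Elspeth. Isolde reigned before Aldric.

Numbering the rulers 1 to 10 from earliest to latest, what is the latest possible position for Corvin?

Corvin must come before Aldric and Fendrel — 2 rulers forced after them.
Everything else can be placed before Corvin in some valid order, so Corvin can sit as late as position 10 − 2 = 8.

8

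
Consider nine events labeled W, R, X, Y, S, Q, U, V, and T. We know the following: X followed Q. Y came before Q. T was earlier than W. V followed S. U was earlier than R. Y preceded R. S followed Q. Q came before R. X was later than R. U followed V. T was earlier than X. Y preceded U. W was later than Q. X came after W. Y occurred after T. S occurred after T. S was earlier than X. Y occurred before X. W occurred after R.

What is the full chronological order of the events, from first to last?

T, Y, Q, S, V, U, R, W, X

The constraints fix every adjacent pair, so only one ordering works:
T → Y → Q → S → V → U → R → W → X.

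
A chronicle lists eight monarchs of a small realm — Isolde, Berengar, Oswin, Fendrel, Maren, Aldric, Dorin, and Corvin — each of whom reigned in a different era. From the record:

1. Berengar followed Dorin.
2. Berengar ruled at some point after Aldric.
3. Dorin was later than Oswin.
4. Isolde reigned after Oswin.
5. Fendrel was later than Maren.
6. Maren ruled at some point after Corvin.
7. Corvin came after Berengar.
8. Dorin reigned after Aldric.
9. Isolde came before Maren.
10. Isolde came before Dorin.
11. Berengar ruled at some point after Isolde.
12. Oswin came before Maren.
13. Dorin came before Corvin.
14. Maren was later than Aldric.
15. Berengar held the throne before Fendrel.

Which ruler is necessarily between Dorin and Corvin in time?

Berengar

Tracing the constraints gives Dorin → Berengar → Corvin, so Berengar sits after Dorin and before Corvin.
No other ruler is forced both after Dorin and before Corvin.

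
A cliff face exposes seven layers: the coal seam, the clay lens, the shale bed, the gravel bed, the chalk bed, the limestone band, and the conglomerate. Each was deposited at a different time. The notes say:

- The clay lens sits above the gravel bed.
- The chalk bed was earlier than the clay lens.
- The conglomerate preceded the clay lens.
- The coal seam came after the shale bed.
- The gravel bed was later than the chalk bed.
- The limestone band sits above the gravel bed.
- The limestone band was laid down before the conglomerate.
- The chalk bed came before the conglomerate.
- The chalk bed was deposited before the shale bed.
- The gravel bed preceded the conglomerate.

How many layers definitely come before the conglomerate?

Directly stated before the conglomerate: the chalk bed, the gravel bed, and the limestone band.
That's the chalk bed, the gravel bed, and the limestone band — 3 in all.

3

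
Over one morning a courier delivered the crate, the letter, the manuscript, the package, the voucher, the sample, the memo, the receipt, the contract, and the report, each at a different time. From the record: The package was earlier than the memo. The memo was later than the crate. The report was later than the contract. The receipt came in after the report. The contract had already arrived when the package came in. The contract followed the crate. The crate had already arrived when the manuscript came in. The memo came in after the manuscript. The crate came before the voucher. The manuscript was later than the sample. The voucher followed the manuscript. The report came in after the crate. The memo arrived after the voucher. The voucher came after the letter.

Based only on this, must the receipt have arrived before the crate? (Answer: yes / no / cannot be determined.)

no

Tracing the constraints gives the crate → the report → the receipt, so the crate must come before the receipt.
That means the receipt cannot be before the crate.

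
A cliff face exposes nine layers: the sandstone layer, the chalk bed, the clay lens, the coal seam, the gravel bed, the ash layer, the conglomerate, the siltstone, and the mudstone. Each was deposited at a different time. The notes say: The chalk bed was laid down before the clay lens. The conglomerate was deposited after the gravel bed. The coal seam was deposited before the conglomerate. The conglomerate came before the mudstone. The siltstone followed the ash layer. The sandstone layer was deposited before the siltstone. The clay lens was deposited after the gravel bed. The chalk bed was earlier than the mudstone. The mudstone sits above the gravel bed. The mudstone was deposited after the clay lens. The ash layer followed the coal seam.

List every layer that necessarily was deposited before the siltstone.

Directly stated before the siltstone: the ash layer and the sandstone layer.
The coal seam reaches the siltstone via the coal seam → the ash layer → the siltstone.
No chain forces the chalk bed (or any of the others) ahead of the siltstone.

the ash layer, the coal seam, the sandstone layer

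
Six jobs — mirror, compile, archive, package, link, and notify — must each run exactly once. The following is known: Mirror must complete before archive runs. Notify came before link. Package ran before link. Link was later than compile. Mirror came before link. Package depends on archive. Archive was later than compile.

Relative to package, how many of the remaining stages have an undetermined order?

1

Forced before package: archive, compile, and mirror; forced after package: link.
That leaves notify with no forced order relative to package — 1.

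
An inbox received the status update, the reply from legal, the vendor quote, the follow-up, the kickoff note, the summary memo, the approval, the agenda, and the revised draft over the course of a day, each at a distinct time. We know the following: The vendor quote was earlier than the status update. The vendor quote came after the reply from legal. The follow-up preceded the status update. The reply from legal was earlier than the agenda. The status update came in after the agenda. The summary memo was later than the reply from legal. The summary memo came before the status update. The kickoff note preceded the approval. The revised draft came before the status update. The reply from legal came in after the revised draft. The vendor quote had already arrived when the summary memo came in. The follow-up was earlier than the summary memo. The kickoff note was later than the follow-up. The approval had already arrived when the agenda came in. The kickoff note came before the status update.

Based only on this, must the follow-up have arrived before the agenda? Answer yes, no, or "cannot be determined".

yes

Chain the constraints: the follow-up → the kickoff note → the approval → the agenda. Each link is directly stated, so the follow-up comes before the agenda.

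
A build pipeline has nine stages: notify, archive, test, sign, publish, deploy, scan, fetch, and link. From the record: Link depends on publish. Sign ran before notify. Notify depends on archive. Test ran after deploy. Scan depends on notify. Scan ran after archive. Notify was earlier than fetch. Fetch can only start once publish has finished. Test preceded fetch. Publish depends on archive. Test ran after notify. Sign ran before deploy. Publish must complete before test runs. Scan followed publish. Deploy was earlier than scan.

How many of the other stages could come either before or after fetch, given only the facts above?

Forced before fetch: archive, deploy, notify, publish, sign, and test.
That leaves link and scan with no forced order relative to fetch — 2.

2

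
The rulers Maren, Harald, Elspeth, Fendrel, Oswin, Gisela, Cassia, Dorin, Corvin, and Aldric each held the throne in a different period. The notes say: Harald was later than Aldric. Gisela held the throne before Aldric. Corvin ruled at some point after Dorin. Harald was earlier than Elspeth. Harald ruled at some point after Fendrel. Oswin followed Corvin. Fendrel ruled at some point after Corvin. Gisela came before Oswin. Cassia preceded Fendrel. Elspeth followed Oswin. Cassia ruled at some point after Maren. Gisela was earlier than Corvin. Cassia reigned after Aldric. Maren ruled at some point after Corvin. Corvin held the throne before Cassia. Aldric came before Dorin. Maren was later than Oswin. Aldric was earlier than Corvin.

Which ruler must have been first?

Gisela has a chain of constraints placing them before every other ruler, so Gisela must be first.

Gisela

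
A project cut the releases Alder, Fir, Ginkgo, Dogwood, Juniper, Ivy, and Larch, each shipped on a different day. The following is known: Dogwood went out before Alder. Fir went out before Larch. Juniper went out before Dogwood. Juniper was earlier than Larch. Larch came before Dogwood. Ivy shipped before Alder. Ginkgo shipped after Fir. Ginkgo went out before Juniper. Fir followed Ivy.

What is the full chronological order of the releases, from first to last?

Ivy, Fir, Ginkgo, Juniper, Larch, Dogwood, Alder

The constraints fix every adjacent pair, so only one ordering works:
Ivy → Fir → Ginkgo → Juniper → Larch → Dogwood → Alder.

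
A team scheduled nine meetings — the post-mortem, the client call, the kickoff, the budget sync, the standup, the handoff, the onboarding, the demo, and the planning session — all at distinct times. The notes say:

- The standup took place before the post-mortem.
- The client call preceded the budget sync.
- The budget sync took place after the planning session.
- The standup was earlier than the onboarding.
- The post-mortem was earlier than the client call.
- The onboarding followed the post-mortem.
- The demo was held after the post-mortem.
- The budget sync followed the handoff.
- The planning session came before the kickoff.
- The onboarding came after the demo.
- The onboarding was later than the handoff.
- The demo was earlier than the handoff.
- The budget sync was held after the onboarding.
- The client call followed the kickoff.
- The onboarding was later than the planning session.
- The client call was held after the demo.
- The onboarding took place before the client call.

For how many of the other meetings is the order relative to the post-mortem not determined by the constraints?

Forced before the post-mortem: the standup; forced after the post-mortem: the budget sync, the client call, the demo, the handoff, and the onboarding.
That leaves the kickoff and the planning session with no forced order relative to the post-mortem — 2.

2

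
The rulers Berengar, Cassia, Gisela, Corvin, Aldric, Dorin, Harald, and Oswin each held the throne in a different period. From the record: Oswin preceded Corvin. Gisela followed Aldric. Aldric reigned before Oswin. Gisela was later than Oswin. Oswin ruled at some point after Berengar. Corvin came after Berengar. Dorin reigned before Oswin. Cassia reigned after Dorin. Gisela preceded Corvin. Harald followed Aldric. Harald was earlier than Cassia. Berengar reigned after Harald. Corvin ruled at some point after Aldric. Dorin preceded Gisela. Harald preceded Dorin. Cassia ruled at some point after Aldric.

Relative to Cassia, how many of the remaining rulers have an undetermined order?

Forced before Cassia: Aldric, Dorin, and Harald.
That leaves Berengar, Corvin, Gisela, and Oswin with no forced order relative to Cassia — 4.

4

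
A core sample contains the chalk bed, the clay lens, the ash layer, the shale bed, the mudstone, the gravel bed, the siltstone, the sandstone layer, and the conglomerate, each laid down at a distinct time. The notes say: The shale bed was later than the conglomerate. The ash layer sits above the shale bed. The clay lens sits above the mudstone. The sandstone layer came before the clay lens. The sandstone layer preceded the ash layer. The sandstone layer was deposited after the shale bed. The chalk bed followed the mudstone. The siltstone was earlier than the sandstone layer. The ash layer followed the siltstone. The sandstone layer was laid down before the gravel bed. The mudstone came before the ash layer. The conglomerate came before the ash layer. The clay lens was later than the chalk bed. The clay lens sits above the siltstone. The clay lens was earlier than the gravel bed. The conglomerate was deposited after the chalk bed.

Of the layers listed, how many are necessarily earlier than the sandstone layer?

Directly stated before the sandstone layer: the shale bed and the siltstone.
The chalk bed reaches the sandstone layer via the chalk bed → the conglomerate → the shale bed → the sandstone layer.
The conglomerate reaches the sandstone layer via the conglomerate → the shale bed → the sandstone layer.
The mudstone reaches the sandstone layer via the mudstone → the chalk bed → the conglomerate → the shale bed → the sandstone layer.
That's the chalk bed, the conglomerate, the mudstone, the shale bed, and the siltstone — 5 in all.

5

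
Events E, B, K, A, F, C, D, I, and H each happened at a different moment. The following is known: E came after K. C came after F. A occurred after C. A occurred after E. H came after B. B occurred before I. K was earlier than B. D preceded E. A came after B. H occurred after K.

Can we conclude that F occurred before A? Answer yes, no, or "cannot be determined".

Chain the constraints: F → C → A. Each link is directly stated, so F comes before A.

yes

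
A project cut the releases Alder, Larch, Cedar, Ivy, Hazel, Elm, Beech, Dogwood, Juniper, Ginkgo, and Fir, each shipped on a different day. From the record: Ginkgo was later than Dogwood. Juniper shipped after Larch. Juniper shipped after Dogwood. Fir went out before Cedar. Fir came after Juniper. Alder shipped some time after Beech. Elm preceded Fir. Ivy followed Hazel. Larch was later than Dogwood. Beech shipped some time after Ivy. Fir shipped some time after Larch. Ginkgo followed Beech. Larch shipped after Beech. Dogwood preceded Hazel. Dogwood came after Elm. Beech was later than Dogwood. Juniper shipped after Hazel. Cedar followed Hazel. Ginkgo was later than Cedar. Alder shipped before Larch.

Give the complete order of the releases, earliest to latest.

The constraints fix every adjacent pair, so only one ordering works:
Elm → Dogwood → Hazel → Ivy → Beech → Alder → Larch → Juniper → Fir → Cedar → Ginkgo.

Elm, Dogwood, Hazel, Ivy, Beech, Alder, Larch, Juniper, Fir, Cedar, Ginkgo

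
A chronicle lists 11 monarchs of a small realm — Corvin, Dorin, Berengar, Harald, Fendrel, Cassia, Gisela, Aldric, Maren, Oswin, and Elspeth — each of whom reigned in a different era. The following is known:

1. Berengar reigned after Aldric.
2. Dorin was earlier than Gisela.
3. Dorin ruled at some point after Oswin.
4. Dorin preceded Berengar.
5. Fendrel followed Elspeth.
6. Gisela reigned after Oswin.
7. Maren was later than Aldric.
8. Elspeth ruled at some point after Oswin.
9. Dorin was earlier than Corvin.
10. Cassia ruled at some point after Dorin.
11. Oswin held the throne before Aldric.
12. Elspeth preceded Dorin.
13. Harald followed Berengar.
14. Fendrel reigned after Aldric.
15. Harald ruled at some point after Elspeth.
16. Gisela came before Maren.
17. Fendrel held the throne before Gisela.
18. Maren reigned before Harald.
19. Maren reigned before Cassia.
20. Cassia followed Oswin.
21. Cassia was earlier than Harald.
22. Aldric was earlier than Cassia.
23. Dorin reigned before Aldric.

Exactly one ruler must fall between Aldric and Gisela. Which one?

Tracing the constraints gives Aldric → Fendrel → Gisela, so Fendrel sits after Aldric and before Gisela.
No other ruler is forced both after Aldric and before Gisela.

Fendrel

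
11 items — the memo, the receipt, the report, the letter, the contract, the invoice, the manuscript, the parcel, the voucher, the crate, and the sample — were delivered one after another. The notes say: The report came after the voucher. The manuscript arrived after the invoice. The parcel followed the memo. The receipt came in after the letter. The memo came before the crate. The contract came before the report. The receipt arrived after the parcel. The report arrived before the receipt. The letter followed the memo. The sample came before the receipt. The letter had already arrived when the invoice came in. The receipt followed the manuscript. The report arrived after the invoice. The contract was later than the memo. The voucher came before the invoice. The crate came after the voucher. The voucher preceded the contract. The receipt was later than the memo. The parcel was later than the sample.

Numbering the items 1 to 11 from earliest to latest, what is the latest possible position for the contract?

The contract must come before the receipt and the report — 2 items forced after it.
Everything else can be placed before the contract in some valid order, so the contract can sit as late as position 11 − 2 = 9.

9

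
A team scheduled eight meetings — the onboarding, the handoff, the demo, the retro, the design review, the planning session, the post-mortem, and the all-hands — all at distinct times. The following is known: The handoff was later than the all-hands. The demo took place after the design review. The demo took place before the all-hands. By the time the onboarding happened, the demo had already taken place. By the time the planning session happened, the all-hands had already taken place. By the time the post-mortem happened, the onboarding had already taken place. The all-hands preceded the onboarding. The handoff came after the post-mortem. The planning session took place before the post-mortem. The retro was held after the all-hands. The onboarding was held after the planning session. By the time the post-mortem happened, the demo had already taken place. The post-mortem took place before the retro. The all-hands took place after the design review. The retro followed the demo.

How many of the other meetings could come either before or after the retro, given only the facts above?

Forced before the retro: the all-hands, the demo, the design review, the onboarding, the planning session, and the post-mortem.
That leaves the handoff with no forced order relative to the retro — 1.

1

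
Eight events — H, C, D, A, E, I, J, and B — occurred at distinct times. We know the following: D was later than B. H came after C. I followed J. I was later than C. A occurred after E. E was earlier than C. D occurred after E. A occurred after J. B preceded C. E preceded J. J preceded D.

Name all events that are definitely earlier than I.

Directly stated before I: C and J.
B reaches I via B → C → I.
E reaches I via E → J → I.
No chain forces H (or any of the others) ahead of I.

B, C, E, J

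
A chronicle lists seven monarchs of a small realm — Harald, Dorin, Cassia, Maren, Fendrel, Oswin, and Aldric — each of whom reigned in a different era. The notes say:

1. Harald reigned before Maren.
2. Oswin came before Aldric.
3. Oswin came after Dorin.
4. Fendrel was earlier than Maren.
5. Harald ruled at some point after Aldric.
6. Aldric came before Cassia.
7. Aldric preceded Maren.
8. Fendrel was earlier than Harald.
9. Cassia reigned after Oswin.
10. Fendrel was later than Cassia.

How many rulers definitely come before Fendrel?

Directly stated before Fendrel: Cassia.
Aldric reaches Fendrel via Aldric → Cassia → Fendrel.
Dorin reaches Fendrel via Dorin → Oswin → Cassia → Fendrel.
Oswin reaches Fendrel via Oswin → Cassia → Fendrel.
No chain forces Maren (or any of the others) ahead of Fendrel.
That's Aldric, Cassia, Dorin, and Oswin — 4 in all.

4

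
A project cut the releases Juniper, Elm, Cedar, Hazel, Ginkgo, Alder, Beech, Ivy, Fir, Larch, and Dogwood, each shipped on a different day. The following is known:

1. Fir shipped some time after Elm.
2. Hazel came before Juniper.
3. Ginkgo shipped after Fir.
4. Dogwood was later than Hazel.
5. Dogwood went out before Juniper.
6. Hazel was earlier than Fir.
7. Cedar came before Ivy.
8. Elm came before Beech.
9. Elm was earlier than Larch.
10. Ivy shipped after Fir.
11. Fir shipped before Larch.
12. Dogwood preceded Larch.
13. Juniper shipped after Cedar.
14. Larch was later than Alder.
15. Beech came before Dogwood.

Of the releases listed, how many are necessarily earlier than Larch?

6

Directly stated before Larch: Alder, Dogwood, Elm, and Fir.
Beech reaches Larch via Beech → Dogwood → Larch.
Hazel reaches Larch via Hazel → Dogwood → Larch.
No chain forces Cedar (or any of the others) ahead of Larch.
That's Alder, Beech, Dogwood, Elm, Fir, and Hazel — 6 in all.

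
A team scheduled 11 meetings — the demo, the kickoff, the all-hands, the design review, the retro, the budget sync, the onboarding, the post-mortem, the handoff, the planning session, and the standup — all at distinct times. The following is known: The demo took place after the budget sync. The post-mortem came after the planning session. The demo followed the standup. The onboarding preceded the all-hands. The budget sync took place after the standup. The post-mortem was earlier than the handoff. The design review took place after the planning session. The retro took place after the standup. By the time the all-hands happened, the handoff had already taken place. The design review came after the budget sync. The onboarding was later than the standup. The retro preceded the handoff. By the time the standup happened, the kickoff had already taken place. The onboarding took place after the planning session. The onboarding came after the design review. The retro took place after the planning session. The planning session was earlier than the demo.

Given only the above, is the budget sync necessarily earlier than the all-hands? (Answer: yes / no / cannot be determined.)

yes

Chain the constraints: the budget sync → the design review → the onboarding → the all-hands. Each link is directly stated, so the budget sync comes before the all-hands.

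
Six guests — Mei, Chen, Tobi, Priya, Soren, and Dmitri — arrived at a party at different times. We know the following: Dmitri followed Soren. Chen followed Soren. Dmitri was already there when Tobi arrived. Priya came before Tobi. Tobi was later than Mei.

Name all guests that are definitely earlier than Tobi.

Directly stated before Tobi: Dmitri, Mei, and Priya.
Soren reaches Tobi via Soren → Dmitri → Tobi.

Dmitri, Mei, Priya, Soren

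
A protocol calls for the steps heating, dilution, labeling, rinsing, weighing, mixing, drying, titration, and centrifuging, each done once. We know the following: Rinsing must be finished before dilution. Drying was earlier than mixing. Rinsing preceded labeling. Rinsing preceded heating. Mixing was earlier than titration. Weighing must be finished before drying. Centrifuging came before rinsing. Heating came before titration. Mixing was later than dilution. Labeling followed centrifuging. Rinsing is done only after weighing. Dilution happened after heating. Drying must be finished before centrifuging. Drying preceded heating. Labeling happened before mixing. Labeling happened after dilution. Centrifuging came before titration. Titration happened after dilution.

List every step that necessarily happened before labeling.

centrifuging, dilution, drying, heating, rinsing, weighing

Directly stated before labeling: centrifuging, dilution, and rinsing.
Drying reaches labeling via drying → centrifuging → labeling.
Heating reaches labeling via heating → dilution → labeling.
Weighing reaches labeling via weighing → rinsing → labeling.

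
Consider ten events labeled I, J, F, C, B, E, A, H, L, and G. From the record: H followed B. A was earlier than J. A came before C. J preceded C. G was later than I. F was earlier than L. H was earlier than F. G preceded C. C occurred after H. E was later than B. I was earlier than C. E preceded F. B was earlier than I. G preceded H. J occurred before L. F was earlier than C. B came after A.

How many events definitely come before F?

Directly stated before F: E and H.
A reaches F via A → B → H → F.
B reaches F via B → H → F.
G reaches F via G → H → F.
Likewise I reaches F by chaining the stated constraints.
No chain forces J (or any of the others) ahead of F.
That's A, B, E, G, H, and I — 6 in all.

6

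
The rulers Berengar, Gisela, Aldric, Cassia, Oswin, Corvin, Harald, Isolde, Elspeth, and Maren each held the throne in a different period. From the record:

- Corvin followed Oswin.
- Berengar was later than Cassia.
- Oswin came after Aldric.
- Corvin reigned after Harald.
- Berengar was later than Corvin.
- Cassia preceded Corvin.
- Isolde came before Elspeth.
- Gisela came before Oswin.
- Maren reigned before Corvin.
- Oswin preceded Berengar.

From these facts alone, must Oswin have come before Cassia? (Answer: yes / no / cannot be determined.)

No chain of stated constraints runs from Oswin to Cassia, and none runs from Cassia to Oswin either.
So the relative order of Oswin and Cassia is not fixed by the given facts.

cannot be determined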